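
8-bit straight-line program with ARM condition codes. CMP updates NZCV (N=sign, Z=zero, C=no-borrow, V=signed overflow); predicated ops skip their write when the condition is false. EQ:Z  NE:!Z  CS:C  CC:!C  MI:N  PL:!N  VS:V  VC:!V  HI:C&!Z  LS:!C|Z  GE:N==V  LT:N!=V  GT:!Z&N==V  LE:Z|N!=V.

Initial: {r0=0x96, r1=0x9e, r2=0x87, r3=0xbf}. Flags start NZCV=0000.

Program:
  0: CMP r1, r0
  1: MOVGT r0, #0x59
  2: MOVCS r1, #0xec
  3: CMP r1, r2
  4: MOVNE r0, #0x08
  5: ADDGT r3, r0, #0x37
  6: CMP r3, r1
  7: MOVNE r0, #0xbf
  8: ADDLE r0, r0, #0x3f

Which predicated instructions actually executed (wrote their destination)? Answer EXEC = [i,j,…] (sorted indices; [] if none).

[0] flags=0010 → (cmp)
[1] flags=0010 GT?T → r0=0x59
[2] flags=0010 CS?T → r1=0xec
[3] flags=0010 → (cmp)
[4] flags=0010 NE?T → r0=0x08
[5] flags=0010 GT?T → r3=0x3f
[6] flags=0000 → (cmp)
[7] flags=0000 NE?T → r0=0xbf
[8] flags=0000 LE?F → skip

EXEC = [1,2,4,5,7]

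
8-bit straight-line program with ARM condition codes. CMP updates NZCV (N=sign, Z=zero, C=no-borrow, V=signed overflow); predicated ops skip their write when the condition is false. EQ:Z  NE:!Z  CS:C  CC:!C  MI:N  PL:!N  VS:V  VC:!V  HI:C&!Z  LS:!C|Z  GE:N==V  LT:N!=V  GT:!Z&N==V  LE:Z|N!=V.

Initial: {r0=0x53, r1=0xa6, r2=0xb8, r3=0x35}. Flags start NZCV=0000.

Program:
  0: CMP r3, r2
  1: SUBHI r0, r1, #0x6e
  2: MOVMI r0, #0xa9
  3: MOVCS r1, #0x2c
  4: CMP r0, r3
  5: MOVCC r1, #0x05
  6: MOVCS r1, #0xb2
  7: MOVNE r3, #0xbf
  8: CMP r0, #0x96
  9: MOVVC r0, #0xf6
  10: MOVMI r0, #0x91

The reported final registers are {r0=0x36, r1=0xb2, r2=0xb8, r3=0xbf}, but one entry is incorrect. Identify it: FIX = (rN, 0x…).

FIX = (r0, 0x91)

0: ✓ CMP  NZCV=0000
1: · SUBHI
2: · MOVMI
3: · MOVCS
4: ✓ CMP  NZCV=0010
5: · MOVCC
6: ✓ MOVCS  r1←0xb2
7: ✓ MOVNE  r3←0xbf
8: ✓ CMP  NZCV=1001
9: · MOVVC
10: ✓ MOVMI  r0←0x91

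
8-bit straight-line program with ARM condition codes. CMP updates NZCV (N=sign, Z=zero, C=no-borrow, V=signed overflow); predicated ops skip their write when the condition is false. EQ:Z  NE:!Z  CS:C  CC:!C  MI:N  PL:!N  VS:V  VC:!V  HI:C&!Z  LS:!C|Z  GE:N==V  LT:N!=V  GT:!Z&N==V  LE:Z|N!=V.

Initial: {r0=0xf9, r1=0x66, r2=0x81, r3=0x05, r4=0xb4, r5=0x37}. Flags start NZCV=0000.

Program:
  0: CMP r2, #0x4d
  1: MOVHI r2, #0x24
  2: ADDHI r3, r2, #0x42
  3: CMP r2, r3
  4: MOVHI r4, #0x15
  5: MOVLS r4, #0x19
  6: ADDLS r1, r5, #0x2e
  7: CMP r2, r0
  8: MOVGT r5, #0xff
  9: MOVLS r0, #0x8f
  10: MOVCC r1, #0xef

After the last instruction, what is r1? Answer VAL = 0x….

0: ✓ CMP  NZCV=0011
1: ✓ MOVHI  r2←0x24
2: ✓ ADDHI  r3←0x66
3: ✓ CMP  NZCV=1000
4: · MOVHI
5: ✓ MOVLS  r4←0x19
6: ✓ ADDLS  r1←0x65
7: ✓ CMP  NZCV=0000
8: ✓ MOVGT  r5←0xff
9: ✓ MOVLS  r0←0x8f
10: ✓ MOVCC  r1←0xef

VAL = 0xef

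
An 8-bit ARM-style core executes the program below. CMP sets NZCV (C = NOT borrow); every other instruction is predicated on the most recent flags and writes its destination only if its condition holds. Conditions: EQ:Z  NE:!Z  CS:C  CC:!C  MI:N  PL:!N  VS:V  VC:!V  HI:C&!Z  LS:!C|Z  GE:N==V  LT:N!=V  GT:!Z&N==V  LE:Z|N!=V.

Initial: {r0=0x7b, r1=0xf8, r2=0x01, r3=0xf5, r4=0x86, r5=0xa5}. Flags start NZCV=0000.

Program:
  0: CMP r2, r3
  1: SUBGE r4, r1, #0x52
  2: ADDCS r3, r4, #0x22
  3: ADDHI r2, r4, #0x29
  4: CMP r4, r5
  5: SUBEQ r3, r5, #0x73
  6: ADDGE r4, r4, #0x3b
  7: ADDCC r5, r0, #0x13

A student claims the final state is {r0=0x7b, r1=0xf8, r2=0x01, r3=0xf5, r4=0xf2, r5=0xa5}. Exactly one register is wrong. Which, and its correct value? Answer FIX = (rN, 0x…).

FIX = (r4, 0xe1)

0: ✓ CMP  NZCV=0000
1: ✓ SUBGE  r4←0xa6
2: · ADDCS
3: · ADDHI
4: ✓ CMP  NZCV=0010
5: · SUBEQ
6: ✓ ADDGE  r4←0xe1
7: · ADDCC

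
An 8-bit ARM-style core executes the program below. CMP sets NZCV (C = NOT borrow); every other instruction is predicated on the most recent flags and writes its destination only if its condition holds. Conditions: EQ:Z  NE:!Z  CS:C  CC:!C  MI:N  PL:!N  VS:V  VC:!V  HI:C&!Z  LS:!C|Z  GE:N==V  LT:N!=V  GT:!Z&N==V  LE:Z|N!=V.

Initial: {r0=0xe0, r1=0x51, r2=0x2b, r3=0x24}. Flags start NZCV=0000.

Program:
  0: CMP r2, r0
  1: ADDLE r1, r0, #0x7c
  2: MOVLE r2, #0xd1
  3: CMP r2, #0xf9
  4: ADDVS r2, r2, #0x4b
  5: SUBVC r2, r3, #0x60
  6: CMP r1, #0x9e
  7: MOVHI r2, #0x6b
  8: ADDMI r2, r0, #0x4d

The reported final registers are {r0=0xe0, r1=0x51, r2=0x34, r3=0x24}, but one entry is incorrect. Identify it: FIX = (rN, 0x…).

[0] flags=0000 → (cmp)
[1] flags=0000 LE?F → skip
[2] flags=0000 LE?F → skip
[3] flags=0000 → (cmp)
[4] flags=0000 VS?F → skip
[5] flags=0000 VC?T → r2=0xc4
[6] flags=1001 → (cmp)
[7] flags=1001 HI?F → skip
[8] flags=1001 MI?T → r2=0x2d

FIX = (r2, 0x2d)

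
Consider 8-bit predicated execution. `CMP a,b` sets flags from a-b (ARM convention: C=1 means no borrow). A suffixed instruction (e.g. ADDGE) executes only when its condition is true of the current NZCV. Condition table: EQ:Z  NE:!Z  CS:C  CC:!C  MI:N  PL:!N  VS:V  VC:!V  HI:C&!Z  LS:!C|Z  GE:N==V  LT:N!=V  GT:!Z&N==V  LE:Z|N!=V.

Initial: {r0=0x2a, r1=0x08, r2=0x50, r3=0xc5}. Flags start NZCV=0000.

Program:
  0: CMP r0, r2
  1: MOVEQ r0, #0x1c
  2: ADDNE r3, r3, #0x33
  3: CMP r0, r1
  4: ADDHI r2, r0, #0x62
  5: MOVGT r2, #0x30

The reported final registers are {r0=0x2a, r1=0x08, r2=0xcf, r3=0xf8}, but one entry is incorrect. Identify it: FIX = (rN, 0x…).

[0] flags=1000 → (cmp)
[1] flags=1000 EQ?F → skip
[2] flags=1000 NE?T → r3=0xf8
[3] flags=0010 → (cmp)
[4] flags=0010 HI?T → r2=0x8c
[5] flags=0010 GT?T → r2=0x30

FIX = (r2, 0x30)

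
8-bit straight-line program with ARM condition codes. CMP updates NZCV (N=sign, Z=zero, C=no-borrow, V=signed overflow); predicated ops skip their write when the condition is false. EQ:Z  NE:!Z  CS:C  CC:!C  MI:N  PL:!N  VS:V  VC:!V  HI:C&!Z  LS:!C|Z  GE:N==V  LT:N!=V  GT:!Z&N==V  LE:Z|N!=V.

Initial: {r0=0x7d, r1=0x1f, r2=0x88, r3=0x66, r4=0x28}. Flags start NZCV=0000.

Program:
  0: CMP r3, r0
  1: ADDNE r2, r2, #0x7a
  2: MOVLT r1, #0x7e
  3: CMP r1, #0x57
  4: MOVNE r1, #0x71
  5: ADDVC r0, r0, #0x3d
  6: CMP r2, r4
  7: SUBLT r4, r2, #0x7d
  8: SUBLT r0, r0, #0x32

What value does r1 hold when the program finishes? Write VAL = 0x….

0: ✓ CMP  NZCV=1000
1: ✓ ADDNE  r2←0x02
2: ✓ MOVLT  r1←0x7e
3: ✓ CMP  NZCV=0010
4: ✓ MOVNE  r1←0x71
5: ✓ ADDVC  r0←0xba
6: ✓ CMP  NZCV=1000
7: ✓ SUBLT  r4←0x85
8: ✓ SUBLT  r0←0x88

VAL = 0x71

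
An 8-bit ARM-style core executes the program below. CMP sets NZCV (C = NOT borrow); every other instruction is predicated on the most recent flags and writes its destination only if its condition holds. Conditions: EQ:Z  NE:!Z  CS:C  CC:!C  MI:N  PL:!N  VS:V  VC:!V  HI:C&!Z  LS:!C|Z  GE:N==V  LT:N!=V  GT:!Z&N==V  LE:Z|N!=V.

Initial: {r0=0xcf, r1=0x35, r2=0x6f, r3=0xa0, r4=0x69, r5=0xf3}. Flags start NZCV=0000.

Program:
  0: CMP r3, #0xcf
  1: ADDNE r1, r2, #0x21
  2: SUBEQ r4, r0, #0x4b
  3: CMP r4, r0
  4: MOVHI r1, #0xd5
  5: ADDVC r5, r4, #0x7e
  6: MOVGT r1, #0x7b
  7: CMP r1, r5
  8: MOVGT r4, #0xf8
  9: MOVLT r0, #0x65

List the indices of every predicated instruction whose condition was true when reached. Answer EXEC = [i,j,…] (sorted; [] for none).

[0] flags=1000 → (cmp)
[1] flags=1000 NE?T → r1=0x90
[2] flags=1000 EQ?F → skip
[3] flags=1001 → (cmp)
[4] flags=1001 HI?F → skip
[5] flags=1001 VC?F → skip
[6] flags=1001 GT?T → r1=0x7b
[7] flags=1001 → (cmp)
[8] flags=1001 GT?T → r4=0xf8
[9] flags=1001 LT?F → skip

EXEC = [1,6,8]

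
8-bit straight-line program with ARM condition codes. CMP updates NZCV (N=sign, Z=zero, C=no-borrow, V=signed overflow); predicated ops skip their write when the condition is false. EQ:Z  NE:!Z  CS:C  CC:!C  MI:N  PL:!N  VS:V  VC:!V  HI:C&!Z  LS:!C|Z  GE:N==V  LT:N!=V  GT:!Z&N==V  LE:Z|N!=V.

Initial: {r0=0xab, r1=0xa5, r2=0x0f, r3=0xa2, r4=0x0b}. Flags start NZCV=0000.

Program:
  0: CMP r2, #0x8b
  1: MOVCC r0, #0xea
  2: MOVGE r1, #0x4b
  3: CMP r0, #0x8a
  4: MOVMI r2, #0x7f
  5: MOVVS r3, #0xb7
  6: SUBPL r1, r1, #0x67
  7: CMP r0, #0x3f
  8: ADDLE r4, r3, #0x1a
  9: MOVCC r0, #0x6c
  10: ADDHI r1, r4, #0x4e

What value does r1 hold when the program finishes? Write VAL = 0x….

[0] flags=1001 → (cmp)
[1] flags=1001 CC?T → r0=0xea
[2] flags=1001 GE?T → r1=0x4b
[3] flags=0010 → (cmp)
[4] flags=0010 MI?F → skip
[5] flags=0010 VS?F → skip
[6] flags=0010 PL?T → r1=0xe4
[7] flags=1010 → (cmp)
[8] flags=1010 LE?T → r4=0xbc
[9] flags=1010 CC?F → skip
[10] flags=1010 HI?T → r1=0x0a

VAL = 0x0a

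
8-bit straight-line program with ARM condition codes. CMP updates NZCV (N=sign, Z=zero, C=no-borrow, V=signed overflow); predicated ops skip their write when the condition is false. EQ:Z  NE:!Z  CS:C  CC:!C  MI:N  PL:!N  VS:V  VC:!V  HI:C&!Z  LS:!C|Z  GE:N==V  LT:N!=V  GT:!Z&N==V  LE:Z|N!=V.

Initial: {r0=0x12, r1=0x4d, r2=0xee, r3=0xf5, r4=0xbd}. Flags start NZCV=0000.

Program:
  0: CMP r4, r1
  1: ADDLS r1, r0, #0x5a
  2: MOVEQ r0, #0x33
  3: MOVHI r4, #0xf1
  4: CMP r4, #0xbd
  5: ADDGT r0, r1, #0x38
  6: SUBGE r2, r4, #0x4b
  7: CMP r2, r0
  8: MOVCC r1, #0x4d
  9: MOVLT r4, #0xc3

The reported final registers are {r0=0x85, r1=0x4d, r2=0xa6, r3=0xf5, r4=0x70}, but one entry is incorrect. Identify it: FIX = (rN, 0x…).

0: ✓ CMP  NZCV=0011
1: · ADDLS
2: · MOVEQ
3: ✓ MOVHI  r4←0xf1
4: ✓ CMP  NZCV=0010
5: ✓ ADDGT  r0←0x85
6: ✓ SUBGE  r2←0xa6
7: ✓ CMP  NZCV=0010
8: · MOVCC
9: · MOVLT

FIX = (r4, 0xf1)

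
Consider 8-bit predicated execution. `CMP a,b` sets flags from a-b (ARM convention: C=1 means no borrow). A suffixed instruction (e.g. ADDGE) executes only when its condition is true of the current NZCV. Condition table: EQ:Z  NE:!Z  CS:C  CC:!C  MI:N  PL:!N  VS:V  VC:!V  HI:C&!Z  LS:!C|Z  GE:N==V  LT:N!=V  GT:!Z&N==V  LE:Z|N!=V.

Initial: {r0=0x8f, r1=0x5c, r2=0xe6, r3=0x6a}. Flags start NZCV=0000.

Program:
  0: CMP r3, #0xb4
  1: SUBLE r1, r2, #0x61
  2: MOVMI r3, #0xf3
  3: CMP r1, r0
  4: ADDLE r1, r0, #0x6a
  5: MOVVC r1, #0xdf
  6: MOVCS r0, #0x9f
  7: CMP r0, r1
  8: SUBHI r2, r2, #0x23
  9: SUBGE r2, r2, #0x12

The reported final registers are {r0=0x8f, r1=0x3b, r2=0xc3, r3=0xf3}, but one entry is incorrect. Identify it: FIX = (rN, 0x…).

FIX = (r1, 0x5c)

[0] flags=1001 → (cmp)
[1] flags=1001 LE?F → skip
[2] flags=1001 MI?T → r3=0xf3
[3] flags=1001 → (cmp)
[4] flags=1001 LE?F → skip
[5] flags=1001 VC?F → skip
[6] flags=1001 CS?F → skip
[7] flags=0011 → (cmp)
[8] flags=0011 HI?T → r2=0xc3
[9] flags=0011 GE?F → skip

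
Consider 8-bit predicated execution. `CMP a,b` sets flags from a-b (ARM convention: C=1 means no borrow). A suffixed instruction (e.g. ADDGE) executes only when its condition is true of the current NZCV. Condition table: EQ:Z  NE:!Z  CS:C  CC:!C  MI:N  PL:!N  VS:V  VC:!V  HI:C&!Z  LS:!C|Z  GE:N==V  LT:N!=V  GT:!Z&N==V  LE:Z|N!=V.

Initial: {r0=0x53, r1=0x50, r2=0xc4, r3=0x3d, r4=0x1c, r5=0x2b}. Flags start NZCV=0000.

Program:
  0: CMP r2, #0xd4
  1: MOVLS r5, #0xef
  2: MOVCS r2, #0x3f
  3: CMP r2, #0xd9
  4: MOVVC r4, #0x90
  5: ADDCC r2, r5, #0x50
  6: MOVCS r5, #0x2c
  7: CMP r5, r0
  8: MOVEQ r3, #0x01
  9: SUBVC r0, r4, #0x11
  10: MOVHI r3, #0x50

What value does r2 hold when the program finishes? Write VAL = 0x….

0: ✓ CMP  NZCV=1000
1: ✓ MOVLS  r5←0xef
2: · MOVCS
3: ✓ CMP  NZCV=1000
4: ✓ MOVVC  r4←0x90
5: ✓ ADDCC  r2←0x3f
6: · MOVCS
7: ✓ CMP  NZCV=1010
8: · MOVEQ
9: ✓ SUBVC  r0←0x7f
10: ✓ MOVHI  r3←0x50

VAL = 0x3f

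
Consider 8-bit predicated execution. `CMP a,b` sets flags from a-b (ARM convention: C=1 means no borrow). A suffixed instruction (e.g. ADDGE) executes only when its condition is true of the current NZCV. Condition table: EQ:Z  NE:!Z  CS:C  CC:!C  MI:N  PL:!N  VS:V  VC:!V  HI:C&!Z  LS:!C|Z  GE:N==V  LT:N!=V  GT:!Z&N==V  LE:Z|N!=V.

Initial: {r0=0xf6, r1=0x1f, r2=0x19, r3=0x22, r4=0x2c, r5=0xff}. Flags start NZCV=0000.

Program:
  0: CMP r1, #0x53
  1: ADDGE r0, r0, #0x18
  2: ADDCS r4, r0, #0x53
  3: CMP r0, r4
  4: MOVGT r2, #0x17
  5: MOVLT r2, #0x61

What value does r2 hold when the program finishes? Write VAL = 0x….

[0] flags=1000 → (cmp)
[1] flags=1000 GE?F → skip
[2] flags=1000 CS?F → skip
[3] flags=1010 → (cmp)
[4] flags=1010 GT?F → skip
[5] flags=1010 LT?T → r2=0x61

VAL = 0x61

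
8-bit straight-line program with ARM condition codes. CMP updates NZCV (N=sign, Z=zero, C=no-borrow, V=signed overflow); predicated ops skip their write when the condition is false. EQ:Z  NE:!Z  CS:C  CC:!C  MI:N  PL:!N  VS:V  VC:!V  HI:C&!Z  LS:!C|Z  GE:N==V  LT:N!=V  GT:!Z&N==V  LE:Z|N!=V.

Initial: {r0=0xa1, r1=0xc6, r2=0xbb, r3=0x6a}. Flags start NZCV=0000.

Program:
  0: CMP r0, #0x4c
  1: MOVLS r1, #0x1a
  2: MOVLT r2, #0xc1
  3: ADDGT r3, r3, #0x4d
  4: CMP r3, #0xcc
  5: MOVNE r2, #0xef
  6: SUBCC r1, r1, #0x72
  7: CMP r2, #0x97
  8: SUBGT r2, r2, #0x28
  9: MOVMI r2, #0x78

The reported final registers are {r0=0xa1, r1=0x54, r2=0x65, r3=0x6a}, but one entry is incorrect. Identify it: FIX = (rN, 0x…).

0: ✓ CMP  NZCV=0011
1: · MOVLS
2: ✓ MOVLT  r2←0xc1
3: · ADDGT
4: ✓ CMP  NZCV=1001
5: ✓ MOVNE  r2←0xef
6: ✓ SUBCC  r1←0x54
7: ✓ CMP  NZCV=0010
8: ✓ SUBGT  r2←0xc7
9: · MOVMI

FIX = (r2, 0xc7)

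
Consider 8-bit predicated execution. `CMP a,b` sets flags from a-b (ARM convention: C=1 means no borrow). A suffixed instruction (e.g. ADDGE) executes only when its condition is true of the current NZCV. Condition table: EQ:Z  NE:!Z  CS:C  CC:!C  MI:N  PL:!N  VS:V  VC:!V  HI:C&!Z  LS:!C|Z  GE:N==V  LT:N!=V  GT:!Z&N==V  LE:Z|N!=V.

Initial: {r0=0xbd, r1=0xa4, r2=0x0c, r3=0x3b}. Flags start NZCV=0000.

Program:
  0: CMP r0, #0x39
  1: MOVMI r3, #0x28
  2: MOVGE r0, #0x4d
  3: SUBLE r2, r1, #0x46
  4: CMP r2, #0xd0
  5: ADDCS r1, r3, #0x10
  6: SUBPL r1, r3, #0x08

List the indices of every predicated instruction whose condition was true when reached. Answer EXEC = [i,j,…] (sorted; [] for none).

EXEC = [1,3]

0: ✓ CMP  NZCV=1010
1: ✓ MOVMI  r3←0x28
2: · MOVGE
3: ✓ SUBLE  r2←0x5e
4: ✓ CMP  NZCV=1001
5: · ADDCS
6: · SUBPL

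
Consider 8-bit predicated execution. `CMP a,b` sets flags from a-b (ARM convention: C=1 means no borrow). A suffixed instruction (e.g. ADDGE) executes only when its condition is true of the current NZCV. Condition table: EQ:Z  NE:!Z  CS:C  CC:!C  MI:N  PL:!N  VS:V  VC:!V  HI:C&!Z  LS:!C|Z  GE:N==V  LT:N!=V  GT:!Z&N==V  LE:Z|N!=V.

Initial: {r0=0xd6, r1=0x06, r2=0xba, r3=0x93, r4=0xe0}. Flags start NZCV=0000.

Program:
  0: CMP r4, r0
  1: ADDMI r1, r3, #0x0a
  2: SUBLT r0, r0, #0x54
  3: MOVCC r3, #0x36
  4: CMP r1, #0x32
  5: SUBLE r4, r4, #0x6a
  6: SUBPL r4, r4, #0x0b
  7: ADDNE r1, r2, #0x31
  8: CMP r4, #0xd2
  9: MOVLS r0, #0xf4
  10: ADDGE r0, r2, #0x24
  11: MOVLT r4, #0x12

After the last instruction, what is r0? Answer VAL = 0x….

VAL = 0xde

[0] flags=0010 → (cmp)
[1] flags=0010 MI?F → skip
[2] flags=0010 LT?F → skip
[3] flags=0010 CC?F → skip
[4] flags=1000 → (cmp)
[5] flags=1000 LE?T → r4=0x76
[6] flags=1000 PL?F → skip
[7] flags=1000 NE?T → r1=0xeb
[8] flags=1001 → (cmp)
[9] flags=1001 LS?T → r0=0xf4
[10] flags=1001 GE?T → r0=0xde
[11] flags=1001 LT?F → skip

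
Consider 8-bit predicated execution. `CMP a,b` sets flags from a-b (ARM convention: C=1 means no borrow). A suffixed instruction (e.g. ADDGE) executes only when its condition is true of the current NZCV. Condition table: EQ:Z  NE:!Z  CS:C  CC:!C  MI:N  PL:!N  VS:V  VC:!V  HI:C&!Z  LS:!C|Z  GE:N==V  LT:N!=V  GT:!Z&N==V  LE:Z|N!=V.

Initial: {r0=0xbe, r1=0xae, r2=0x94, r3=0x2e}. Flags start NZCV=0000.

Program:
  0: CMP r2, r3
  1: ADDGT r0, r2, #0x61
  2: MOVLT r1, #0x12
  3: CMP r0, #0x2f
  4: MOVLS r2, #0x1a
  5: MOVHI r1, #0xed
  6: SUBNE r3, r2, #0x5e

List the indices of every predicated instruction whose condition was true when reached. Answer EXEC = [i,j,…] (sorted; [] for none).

EXEC = [2,5,6]

[0] flags=0011 → (cmp)
[1] flags=0011 GT?F → skip
[2] flags=0011 LT?T → r1=0x12
[3] flags=1010 → (cmp)
[4] flags=1010 LS?F → skip
[5] flags=1010 HI?T → r1=0xed
[6] flags=1010 NE?T → r3=0x36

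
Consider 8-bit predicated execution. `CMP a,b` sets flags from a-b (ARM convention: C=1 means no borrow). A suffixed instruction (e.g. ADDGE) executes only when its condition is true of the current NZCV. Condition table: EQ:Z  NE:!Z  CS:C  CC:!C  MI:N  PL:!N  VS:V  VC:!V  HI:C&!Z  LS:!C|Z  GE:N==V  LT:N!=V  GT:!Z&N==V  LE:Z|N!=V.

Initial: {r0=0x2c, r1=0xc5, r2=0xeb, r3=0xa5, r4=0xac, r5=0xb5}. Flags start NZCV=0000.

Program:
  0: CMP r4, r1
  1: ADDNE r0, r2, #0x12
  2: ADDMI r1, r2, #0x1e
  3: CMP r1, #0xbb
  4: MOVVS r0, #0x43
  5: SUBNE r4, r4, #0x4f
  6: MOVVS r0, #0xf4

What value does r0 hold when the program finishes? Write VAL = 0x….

VAL = 0xfd

0: ✓ CMP  NZCV=1000
1: ✓ ADDNE  r0←0xfd
2: ✓ ADDMI  r1←0x09
3: ✓ CMP  NZCV=0000
4: · MOVVS
5: ✓ SUBNE  r4←0x5d
6: · MOVVS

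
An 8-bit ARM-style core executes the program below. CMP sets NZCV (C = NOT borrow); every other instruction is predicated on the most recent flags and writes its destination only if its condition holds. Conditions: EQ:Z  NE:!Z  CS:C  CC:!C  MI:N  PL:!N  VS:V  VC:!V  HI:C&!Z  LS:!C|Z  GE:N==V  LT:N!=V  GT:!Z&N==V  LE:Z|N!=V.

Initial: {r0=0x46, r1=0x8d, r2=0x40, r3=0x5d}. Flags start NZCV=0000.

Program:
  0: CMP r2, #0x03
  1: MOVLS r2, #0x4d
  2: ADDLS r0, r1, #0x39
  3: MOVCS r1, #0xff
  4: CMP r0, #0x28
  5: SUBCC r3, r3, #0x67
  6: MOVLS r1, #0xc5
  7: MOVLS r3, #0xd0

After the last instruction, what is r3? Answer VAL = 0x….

[0] flags=0010 → (cmp)
[1] flags=0010 LS?F → skip
[2] flags=0010 LS?F → skip
[3] flags=0010 CS?T → r1=0xff
[4] flags=0010 → (cmp)
[5] flags=0010 CC?F → skip
[6] flags=0010 LS?F → skip
[7] flags=0010 LS?F → skip

VAL = 0x5d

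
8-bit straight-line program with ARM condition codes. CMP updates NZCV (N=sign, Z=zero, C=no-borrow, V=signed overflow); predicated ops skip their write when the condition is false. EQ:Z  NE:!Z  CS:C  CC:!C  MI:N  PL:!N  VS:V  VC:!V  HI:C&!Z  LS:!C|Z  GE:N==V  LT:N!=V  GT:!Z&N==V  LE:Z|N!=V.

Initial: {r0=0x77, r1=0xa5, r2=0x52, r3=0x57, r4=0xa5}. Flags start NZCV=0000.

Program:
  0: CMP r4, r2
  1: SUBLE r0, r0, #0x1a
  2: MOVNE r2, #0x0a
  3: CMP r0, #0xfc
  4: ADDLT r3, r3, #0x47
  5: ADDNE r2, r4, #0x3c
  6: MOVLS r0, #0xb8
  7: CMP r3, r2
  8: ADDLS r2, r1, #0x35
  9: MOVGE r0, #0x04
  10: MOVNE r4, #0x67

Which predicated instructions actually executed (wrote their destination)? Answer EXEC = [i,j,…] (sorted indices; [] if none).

EXEC = [1,2,5,6,8,9,10]

0: ✓ CMP  NZCV=0011
1: ✓ SUBLE  r0←0x5d
2: ✓ MOVNE  r2←0x0a
3: ✓ CMP  NZCV=0000
4: · ADDLT
5: ✓ ADDNE  r2←0xe1
6: ✓ MOVLS  r0←0xb8
7: ✓ CMP  NZCV=0000
8: ✓ ADDLS  r2←0xda
9: ✓ MOVGE  r0←0x04
10: ✓ MOVNE  r4←0x67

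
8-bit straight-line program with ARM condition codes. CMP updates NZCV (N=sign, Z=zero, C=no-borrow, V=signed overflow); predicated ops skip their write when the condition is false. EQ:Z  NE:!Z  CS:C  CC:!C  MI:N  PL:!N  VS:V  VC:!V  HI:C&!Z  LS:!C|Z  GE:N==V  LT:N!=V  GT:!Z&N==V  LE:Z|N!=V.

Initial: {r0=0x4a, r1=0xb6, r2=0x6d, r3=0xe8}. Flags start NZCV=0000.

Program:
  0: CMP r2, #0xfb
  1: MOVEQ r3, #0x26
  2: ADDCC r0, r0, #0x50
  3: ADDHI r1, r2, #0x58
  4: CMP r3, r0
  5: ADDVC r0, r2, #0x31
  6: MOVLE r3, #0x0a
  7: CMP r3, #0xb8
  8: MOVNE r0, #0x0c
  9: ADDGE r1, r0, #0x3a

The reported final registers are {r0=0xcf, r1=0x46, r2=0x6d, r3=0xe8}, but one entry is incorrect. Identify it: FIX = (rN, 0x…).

FIX = (r0, 0x0c)

0: ✓ CMP  NZCV=0000
1: · MOVEQ
2: ✓ ADDCC  r0←0x9a
3: · ADDHI
4: ✓ CMP  NZCV=0010
5: ✓ ADDVC  r0←0x9e
6: · MOVLE
7: ✓ CMP  NZCV=0010
8: ✓ MOVNE  r0←0x0c
9: ✓ ADDGE  r1←0x46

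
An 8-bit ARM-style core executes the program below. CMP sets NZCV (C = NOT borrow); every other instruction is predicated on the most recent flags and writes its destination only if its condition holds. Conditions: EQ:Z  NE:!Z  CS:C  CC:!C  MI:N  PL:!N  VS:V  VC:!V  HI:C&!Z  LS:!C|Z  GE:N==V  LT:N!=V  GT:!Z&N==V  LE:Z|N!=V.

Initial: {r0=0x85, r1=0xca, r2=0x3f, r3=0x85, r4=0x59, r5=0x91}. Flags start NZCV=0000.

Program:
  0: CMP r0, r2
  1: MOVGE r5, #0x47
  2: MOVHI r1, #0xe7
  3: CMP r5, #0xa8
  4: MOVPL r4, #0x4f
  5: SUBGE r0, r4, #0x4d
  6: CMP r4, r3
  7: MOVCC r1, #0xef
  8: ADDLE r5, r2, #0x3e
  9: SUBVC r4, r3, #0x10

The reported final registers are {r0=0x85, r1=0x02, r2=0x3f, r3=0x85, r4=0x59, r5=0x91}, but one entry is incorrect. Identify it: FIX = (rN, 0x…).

[0] flags=0011 → (cmp)
[1] flags=0011 GE?F → skip
[2] flags=0011 HI?T → r1=0xe7
[3] flags=1000 → (cmp)
[4] flags=1000 PL?F → skip
[5] flags=1000 GE?F → skip
[6] flags=1001 → (cmp)
[7] flags=1001 CC?T → r1=0xef
[8] flags=1001 LE?F → skip
[9] flags=1001 VC?F → skip

FIX = (r1, 0xef)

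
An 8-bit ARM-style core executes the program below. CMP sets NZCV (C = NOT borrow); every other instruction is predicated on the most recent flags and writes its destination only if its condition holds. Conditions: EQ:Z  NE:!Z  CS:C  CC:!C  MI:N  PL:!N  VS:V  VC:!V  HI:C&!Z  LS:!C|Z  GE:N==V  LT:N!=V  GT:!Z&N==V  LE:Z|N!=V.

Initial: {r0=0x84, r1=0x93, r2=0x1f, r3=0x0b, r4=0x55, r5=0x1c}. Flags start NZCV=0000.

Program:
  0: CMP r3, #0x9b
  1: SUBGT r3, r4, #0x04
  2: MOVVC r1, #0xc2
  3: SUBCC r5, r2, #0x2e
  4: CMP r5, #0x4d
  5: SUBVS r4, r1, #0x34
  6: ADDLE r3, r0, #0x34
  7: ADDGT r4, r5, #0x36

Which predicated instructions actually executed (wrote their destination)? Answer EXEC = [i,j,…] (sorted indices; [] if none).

EXEC = [1,2,3,6]

0: ✓ CMP  NZCV=0000
1: ✓ SUBGT  r3←0x51
2: ✓ MOVVC  r1←0xc2
3: ✓ SUBCC  r5←0xf1
4: ✓ CMP  NZCV=1010
5: · SUBVS
6: ✓ ADDLE  r3←0xb8
7: · ADDGT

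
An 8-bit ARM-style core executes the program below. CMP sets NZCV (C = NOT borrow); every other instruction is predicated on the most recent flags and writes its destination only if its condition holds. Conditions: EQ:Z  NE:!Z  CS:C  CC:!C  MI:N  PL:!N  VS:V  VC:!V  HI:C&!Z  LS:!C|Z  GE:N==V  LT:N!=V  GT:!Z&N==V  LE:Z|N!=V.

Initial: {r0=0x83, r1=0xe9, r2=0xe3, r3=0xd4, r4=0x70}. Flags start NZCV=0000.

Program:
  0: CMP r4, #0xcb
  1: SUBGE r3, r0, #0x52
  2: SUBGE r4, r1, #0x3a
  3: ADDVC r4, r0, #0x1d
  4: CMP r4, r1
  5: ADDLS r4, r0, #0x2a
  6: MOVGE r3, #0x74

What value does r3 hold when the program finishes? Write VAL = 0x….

VAL = 0x31

[0] flags=1001 → (cmp)
[1] flags=1001 GE?T → r3=0x31
[2] flags=1001 GE?T → r4=0xaf
[3] flags=1001 VC?F → skip
[4] flags=1000 → (cmp)
[5] flags=1000 LS?T → r4=0xad
[6] flags=1000 GE?F → skip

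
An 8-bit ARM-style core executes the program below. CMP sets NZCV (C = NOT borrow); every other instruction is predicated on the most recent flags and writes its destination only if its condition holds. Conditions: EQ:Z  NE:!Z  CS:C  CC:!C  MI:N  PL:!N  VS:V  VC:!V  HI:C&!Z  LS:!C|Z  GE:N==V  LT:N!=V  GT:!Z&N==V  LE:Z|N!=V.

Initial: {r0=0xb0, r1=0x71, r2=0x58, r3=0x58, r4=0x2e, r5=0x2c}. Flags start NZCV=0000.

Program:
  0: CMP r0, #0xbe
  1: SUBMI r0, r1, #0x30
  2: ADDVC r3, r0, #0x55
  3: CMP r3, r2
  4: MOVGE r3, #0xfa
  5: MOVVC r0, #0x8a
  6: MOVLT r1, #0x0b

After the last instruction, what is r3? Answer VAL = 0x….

VAL = 0x96

0: ✓ CMP  NZCV=1000
1: ✓ SUBMI  r0←0x41
2: ✓ ADDVC  r3←0x96
3: ✓ CMP  NZCV=0011
4: · MOVGE
5: · MOVVC
6: ✓ MOVLT  r1←0x0b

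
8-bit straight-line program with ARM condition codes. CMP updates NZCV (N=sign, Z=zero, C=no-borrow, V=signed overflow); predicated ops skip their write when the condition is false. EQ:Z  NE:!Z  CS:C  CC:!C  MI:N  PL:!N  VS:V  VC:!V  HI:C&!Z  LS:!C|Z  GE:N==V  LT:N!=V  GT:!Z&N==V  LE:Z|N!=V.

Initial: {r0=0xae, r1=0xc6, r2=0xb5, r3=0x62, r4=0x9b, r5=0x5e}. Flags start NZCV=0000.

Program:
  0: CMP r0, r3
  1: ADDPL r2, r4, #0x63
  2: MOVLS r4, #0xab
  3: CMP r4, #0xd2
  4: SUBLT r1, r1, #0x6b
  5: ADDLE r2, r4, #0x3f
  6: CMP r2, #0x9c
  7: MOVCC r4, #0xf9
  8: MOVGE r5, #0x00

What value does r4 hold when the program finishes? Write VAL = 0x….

0: ✓ CMP  NZCV=0011
1: ✓ ADDPL  r2←0xfe
2: · MOVLS
3: ✓ CMP  NZCV=1000
4: ✓ SUBLT  r1←0x5b
5: ✓ ADDLE  r2←0xda
6: ✓ CMP  NZCV=0010
7: · MOVCC
8: ✓ MOVGE  r5←0x00

VAL = 0x9b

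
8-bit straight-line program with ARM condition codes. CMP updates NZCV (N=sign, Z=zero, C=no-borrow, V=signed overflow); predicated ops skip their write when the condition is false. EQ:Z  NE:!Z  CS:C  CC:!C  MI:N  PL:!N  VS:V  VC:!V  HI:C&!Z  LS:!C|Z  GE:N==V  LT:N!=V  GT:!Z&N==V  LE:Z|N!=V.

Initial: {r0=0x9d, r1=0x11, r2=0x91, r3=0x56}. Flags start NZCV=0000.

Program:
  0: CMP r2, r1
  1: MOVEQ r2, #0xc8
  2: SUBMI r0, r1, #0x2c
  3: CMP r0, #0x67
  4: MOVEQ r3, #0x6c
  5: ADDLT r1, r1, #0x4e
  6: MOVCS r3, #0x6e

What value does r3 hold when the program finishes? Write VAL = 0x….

VAL = 0x6e

0: ✓ CMP  NZCV=1010
1: · MOVEQ
2: ✓ SUBMI  r0←0xe5
3: ✓ CMP  NZCV=0011
4: · MOVEQ
5: ✓ ADDLT  r1←0x5f
6: ✓ MOVCS  r3←0x6e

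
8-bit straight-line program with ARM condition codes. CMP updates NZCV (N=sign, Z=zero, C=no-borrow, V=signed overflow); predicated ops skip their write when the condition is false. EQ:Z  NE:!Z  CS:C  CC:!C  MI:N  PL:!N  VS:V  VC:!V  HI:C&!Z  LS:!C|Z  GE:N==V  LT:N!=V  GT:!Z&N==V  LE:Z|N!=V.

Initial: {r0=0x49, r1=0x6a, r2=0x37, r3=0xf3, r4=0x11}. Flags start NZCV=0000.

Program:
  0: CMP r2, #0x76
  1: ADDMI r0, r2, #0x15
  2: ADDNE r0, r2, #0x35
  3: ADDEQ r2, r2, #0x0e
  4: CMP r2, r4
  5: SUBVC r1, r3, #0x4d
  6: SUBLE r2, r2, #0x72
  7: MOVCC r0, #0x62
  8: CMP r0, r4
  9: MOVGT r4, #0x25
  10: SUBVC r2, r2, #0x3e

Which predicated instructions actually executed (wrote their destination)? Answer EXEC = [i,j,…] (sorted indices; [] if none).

EXEC = [1,2,5,9,10]

0: ✓ CMP  NZCV=1000
1: ✓ ADDMI  r0←0x4c
2: ✓ ADDNE  r0←0x6c
3: · ADDEQ
4: ✓ CMP  NZCV=0010
5: ✓ SUBVC  r1←0xa6
6: · SUBLE
7: · MOVCC
8: ✓ CMP  NZCV=0010
9: ✓ MOVGT  r4←0x25
10: ✓ SUBVC  r2←0xf9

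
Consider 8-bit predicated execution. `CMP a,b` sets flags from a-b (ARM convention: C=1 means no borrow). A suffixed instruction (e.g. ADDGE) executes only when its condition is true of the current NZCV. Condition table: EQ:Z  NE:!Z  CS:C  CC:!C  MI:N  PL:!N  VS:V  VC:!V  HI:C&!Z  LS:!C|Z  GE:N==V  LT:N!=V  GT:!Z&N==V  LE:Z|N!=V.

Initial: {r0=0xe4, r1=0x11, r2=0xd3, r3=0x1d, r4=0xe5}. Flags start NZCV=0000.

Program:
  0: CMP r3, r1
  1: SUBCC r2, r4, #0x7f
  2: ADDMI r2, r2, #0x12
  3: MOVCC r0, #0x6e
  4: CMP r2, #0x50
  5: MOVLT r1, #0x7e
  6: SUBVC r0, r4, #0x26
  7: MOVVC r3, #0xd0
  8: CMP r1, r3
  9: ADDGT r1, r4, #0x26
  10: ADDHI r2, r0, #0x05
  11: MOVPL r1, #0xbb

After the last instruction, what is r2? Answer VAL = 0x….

VAL = 0xd3

[0] flags=0010 → (cmp)
[1] flags=0010 CC?F → skip
[2] flags=0010 MI?F → skip
[3] flags=0010 CC?F → skip
[4] flags=1010 → (cmp)
[5] flags=1010 LT?T → r1=0x7e
[6] flags=1010 VC?T → r0=0xbf
[7] flags=1010 VC?T → r3=0xd0
[8] flags=1001 → (cmp)
[9] flags=1001 GT?T → r1=0x0b
[10] flags=1001 HI?F → skip
[11] flags=1001 PL?F → skip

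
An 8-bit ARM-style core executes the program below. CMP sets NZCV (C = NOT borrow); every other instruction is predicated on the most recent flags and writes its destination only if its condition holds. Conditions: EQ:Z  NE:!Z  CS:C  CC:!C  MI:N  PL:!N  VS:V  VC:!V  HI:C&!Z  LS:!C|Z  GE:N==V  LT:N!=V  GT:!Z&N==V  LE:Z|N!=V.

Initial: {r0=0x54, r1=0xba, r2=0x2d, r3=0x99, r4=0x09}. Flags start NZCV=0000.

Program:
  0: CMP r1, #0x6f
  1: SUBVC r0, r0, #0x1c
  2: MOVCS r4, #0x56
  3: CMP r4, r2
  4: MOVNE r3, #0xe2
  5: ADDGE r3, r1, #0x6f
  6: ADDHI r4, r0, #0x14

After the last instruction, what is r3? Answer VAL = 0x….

[0] flags=0011 → (cmp)
[1] flags=0011 VC?F → skip
[2] flags=0011 CS?T → r4=0x56
[3] flags=0010 → (cmp)
[4] flags=0010 NE?T → r3=0xe2
[5] flags=0010 GE?T → r3=0x29
[6] flags=0010 HI?T → r4=0x68

VAL = 0x29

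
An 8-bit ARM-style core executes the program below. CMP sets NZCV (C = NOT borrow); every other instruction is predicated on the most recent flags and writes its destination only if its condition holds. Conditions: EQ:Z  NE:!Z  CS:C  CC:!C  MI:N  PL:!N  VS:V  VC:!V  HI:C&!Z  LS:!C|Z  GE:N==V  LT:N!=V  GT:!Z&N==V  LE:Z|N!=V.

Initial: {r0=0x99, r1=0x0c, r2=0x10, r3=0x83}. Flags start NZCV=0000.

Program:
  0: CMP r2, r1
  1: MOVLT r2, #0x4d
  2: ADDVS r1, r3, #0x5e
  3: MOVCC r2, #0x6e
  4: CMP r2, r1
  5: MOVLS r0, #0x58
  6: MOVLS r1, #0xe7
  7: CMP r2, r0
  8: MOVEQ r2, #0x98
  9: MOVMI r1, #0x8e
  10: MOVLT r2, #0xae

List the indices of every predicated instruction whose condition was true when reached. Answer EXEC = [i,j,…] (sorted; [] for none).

EXEC = []

[0] flags=0010 → (cmp)
[1] flags=0010 LT?F → skip
[2] flags=0010 VS?F → skip
[3] flags=0010 CC?F → skip
[4] flags=0010 → (cmp)
[5] flags=0010 LS?F → skip
[6] flags=0010 LS?F → skip
[7] flags=0000 → (cmp)
[8] flags=0000 EQ?F → skip
[9] flags=0000 MI?F → skip
[10] flags=0000 LT?F → skip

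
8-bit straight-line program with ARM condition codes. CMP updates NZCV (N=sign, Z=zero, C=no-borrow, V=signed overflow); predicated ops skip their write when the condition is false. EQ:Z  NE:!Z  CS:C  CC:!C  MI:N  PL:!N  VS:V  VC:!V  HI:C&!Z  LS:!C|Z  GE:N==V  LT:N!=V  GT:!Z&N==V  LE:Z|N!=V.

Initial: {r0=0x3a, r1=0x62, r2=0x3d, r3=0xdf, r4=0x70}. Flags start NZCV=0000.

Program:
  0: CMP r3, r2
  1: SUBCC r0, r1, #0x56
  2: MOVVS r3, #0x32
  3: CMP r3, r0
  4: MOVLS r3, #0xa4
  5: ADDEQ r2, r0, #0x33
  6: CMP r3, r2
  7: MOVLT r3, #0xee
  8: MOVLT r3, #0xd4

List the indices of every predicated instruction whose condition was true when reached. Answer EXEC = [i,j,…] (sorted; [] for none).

0: ✓ CMP  NZCV=1010
1: · SUBCC
2: · MOVVS
3: ✓ CMP  NZCV=1010
4: · MOVLS
5: · ADDEQ
6: ✓ CMP  NZCV=1010
7: ✓ MOVLT  r3←0xee
8: ✓ MOVLT  r3←0xd4

EXEC = [7,8]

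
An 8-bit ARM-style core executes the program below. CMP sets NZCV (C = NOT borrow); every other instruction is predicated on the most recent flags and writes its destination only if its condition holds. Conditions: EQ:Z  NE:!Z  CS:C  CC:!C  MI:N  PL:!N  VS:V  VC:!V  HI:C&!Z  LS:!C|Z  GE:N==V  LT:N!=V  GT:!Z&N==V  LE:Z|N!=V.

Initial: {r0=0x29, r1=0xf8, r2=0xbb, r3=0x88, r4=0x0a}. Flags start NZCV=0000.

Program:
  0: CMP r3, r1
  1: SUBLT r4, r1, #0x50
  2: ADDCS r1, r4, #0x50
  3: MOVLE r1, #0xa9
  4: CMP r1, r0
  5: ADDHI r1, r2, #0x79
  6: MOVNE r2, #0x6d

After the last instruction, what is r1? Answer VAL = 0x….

0: ✓ CMP  NZCV=1000
1: ✓ SUBLT  r4←0xa8
2: · ADDCS
3: ✓ MOVLE  r1←0xa9
4: ✓ CMP  NZCV=1010
5: ✓ ADDHI  r1←0x34
6: ✓ MOVNE  r2←0x6d

VAL = 0x34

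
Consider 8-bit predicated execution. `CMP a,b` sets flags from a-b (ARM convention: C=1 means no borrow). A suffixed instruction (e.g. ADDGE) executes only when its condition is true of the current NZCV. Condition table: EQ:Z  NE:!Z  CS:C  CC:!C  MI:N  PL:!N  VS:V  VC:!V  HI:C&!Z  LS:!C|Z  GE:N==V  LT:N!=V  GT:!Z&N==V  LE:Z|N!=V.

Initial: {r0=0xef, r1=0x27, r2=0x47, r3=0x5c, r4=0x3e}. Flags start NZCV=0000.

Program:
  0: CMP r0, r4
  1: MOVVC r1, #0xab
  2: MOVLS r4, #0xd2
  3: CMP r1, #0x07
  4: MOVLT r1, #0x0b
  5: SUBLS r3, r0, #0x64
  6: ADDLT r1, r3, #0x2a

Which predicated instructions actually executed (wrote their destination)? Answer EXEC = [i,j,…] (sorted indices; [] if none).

EXEC = [1,4,6]

[0] flags=1010 → (cmp)
[1] flags=1010 VC?T → r1=0xab
[2] flags=1010 LS?F → skip
[3] flags=1010 → (cmp)
[4] flags=1010 LT?T → r1=0x0b
[5] flags=1010 LS?F → skip
[6] flags=1010 LT?T → r1=0x86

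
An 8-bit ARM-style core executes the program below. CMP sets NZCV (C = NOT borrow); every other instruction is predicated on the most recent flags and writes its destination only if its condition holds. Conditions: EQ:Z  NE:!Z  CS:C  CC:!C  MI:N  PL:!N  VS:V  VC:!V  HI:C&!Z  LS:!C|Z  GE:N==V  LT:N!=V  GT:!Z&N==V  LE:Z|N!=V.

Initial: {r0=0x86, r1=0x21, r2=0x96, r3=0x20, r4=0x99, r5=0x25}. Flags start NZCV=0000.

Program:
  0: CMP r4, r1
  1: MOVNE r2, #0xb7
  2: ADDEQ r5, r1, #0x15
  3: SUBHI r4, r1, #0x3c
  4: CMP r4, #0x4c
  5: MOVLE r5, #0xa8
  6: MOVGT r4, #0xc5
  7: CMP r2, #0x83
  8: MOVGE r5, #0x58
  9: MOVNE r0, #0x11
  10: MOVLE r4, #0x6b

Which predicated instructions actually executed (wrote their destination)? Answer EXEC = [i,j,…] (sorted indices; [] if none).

EXEC = [1,3,5,8,9]

[0] flags=0011 → (cmp)
[1] flags=0011 NE?T → r2=0xb7
[2] flags=0011 EQ?F → skip
[3] flags=0011 HI?T → r4=0xe5
[4] flags=1010 → (cmp)
[5] flags=1010 LE?T → r5=0xa8
[6] flags=1010 GT?F → skip
[7] flags=0010 → (cmp)
[8] flags=0010 GE?T → r5=0x58
[9] flags=0010 NE?T → r0=0x11
[10] flags=0010 LE?F → skip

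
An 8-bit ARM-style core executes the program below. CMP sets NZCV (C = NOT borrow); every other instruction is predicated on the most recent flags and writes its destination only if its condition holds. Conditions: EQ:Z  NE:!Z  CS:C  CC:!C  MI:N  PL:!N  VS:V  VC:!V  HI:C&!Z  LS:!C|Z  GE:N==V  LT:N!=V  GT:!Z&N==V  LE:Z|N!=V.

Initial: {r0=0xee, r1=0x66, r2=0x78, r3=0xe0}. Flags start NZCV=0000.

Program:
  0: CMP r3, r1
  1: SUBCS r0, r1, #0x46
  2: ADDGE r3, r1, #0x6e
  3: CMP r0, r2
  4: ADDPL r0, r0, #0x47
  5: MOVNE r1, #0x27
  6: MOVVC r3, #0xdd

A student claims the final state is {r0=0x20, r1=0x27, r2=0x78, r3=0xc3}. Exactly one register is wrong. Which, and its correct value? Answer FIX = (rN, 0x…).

[0] flags=0011 → (cmp)
[1] flags=0011 CS?T → r0=0x20
[2] flags=0011 GE?F → skip
[3] flags=1000 → (cmp)
[4] flags=1000 PL?F → skip
[5] flags=1000 NE?T → r1=0x27
[6] flags=1000 VC?T → r3=0xdd

FIX = (r3, 0xdd)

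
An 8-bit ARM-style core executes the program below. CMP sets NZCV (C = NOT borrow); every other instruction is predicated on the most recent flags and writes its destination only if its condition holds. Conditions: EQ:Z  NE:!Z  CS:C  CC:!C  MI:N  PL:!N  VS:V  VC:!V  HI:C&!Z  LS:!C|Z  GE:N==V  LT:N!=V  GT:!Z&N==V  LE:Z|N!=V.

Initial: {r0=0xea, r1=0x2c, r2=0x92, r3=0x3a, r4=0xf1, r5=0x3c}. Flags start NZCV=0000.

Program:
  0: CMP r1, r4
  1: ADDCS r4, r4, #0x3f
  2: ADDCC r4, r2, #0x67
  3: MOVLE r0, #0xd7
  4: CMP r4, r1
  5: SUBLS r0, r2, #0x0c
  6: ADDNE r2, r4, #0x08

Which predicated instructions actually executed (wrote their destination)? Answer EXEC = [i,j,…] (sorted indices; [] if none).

EXEC = [2,6]

0: ✓ CMP  NZCV=0000
1: · ADDCS
2: ✓ ADDCC  r4←0xf9
3: · MOVLE
4: ✓ CMP  NZCV=1010
5: · SUBLS
6: ✓ ADDNE  r2←0x01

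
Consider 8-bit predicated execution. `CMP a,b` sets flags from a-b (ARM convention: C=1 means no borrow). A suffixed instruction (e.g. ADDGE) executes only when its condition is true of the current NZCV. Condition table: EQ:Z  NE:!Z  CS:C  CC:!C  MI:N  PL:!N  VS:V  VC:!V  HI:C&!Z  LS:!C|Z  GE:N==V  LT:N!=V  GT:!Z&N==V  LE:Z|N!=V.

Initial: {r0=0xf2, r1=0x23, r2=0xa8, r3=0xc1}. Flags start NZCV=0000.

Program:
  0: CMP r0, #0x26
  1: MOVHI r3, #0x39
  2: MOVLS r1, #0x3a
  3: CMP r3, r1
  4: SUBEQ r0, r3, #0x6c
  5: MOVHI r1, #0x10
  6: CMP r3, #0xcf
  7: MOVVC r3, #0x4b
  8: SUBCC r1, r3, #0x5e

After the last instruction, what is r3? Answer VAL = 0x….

[0] flags=1010 → (cmp)
[1] flags=1010 HI?T → r3=0x39
[2] flags=1010 LS?F → skip
[3] flags=0010 → (cmp)
[4] flags=0010 EQ?F → skip
[5] flags=0010 HI?T → r1=0x10
[6] flags=0000 → (cmp)
[7] flags=0000 VC?T → r3=0x4b
[8] flags=0000 CC?T → r1=0xed

VAL = 0x4b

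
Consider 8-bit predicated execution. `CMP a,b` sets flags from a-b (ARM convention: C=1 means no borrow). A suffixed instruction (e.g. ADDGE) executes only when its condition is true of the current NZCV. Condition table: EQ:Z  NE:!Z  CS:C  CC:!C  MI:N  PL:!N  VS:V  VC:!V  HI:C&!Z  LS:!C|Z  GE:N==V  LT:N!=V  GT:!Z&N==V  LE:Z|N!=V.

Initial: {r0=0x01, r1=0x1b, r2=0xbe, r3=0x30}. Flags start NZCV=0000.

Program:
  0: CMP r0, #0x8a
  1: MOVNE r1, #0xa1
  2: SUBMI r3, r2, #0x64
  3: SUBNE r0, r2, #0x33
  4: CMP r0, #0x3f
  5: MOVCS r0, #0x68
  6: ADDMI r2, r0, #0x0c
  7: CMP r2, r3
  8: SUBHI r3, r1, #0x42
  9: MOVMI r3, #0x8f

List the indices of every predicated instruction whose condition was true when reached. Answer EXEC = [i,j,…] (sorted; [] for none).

EXEC = [1,3,5,8,9]

0: ✓ CMP  NZCV=0000
1: ✓ MOVNE  r1←0xa1
2: · SUBMI
3: ✓ SUBNE  r0←0x8b
4: ✓ CMP  NZCV=0011
5: ✓ MOVCS  r0←0x68
6: · ADDMI
7: ✓ CMP  NZCV=1010
8: ✓ SUBHI  r3←0x5f
9: ✓ MOVMI  r3←0x8f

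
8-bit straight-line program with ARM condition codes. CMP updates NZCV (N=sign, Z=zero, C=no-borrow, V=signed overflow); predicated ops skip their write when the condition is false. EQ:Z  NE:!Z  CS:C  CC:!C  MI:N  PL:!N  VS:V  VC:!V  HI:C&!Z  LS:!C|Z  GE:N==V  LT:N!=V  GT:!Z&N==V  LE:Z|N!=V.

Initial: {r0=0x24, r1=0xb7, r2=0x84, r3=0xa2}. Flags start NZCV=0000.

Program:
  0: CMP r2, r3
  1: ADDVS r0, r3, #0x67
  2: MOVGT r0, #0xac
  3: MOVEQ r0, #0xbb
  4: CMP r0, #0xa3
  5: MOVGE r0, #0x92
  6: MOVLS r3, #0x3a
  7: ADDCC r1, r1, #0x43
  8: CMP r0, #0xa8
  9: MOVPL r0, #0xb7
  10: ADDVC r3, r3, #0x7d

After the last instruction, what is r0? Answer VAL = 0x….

0: ✓ CMP  NZCV=1000
1: · ADDVS
2: · MOVGT
3: · MOVEQ
4: ✓ CMP  NZCV=1001
5: ✓ MOVGE  r0←0x92
6: ✓ MOVLS  r3←0x3a
7: ✓ ADDCC  r1←0xfa
8: ✓ CMP  NZCV=1000
9: · MOVPL
10: ✓ ADDVC  r3←0xb7

VAL = 0x92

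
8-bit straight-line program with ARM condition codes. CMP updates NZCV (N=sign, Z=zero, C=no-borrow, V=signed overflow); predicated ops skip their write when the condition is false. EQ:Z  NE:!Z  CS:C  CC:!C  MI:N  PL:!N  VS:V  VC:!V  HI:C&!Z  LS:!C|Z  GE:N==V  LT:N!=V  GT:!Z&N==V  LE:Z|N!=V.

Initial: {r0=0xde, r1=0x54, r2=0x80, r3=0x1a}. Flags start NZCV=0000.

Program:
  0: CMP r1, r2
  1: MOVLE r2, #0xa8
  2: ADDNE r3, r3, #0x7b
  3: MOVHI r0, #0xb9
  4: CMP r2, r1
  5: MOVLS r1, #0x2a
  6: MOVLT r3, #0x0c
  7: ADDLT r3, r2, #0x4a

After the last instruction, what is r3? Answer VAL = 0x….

VAL = 0xca

0: ✓ CMP  NZCV=1001
1: · MOVLE
2: ✓ ADDNE  r3←0x95
3: · MOVHI
4: ✓ CMP  NZCV=0011
5: · MOVLS
6: ✓ MOVLT  r3←0x0c
7: ✓ ADDLT  r3←0xca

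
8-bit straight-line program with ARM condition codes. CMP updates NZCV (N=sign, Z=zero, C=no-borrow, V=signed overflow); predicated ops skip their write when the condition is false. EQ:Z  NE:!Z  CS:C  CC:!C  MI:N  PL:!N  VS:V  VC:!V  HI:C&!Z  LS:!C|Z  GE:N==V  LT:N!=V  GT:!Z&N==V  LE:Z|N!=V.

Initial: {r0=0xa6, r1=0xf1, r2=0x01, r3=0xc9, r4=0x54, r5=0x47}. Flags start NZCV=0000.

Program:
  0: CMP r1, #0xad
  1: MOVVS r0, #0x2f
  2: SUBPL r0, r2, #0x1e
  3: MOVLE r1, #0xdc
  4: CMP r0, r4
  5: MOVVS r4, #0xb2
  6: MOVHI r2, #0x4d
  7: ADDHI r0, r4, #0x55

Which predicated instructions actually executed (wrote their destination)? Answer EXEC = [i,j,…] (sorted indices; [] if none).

[0] flags=0010 → (cmp)
[1] flags=0010 VS?F → skip
[2] flags=0010 PL?T → r0=0xe3
[3] flags=0010 LE?F → skip
[4] flags=1010 → (cmp)
[5] flags=1010 VS?F → skip
[6] flags=1010 HI?T → r2=0x4d
[7] flags=1010 HI?T → r0=0xa9

EXEC = [2,6,7]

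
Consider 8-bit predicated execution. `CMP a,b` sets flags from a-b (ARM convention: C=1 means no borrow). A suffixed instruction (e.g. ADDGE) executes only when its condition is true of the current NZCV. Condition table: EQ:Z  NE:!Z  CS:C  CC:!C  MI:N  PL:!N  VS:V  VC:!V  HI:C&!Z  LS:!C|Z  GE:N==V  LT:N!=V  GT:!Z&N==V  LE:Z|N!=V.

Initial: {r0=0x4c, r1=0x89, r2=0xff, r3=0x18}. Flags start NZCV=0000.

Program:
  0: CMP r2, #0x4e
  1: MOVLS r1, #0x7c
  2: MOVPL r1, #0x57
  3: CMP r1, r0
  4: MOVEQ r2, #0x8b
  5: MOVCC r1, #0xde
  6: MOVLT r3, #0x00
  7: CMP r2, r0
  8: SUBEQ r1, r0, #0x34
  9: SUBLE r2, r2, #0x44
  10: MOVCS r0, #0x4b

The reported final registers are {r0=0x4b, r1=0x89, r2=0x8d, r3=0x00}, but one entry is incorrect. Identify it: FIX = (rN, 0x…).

0: ✓ CMP  NZCV=1010
1: · MOVLS
2: · MOVPL
3: ✓ CMP  NZCV=0011
4: · MOVEQ
5: · MOVCC
6: ✓ MOVLT  r3←0x00
7: ✓ CMP  NZCV=1010
8: · SUBEQ
9: ✓ SUBLE  r2←0xbb
10: ✓ MOVCS  r0←0x4b

FIX = (r2, 0xbb)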